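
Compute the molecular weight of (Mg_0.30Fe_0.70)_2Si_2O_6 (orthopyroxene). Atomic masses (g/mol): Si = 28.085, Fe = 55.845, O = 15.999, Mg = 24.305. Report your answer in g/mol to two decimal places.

Mg: 0.60 × 24.305 = 14.5830
Fe: 1.40 × 55.845 = 78.1830
Si: 2 × 28.085 = 56.1700
O: 6 × 15.999 = 95.9940
Summing the contributions gives the formula mass.

244.93 g/mol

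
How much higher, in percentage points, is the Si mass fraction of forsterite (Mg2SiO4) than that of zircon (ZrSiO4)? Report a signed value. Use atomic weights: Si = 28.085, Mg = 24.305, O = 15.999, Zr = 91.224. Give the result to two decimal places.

4.64 percentage points

Si in Mg2SiO4: molar mass 140.691 g/mol; 1×28.085 = 28.085 g → 19.96 wt%.
Si in ZrSiO4: molar mass 183.305 g/mol; 1×28.085 = 28.085 g → 15.32 wt%.
Difference = 19.96 − 15.32 = 4.64 percentage points.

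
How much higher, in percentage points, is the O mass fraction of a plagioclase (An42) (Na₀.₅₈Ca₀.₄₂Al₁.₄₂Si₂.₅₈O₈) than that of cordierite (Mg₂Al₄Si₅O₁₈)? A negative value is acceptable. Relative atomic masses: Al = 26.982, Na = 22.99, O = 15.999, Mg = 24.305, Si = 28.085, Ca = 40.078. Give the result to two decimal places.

First mineral: 127.992 g O in 268.933 g formula = 47.59 wt% O.
Second mineral: 287.982 g O in 584.945 g formula = 49.23 wt% O.
47.59% − 49.23% gives a difference of -1.64 percentage points.

-1.64 percentage points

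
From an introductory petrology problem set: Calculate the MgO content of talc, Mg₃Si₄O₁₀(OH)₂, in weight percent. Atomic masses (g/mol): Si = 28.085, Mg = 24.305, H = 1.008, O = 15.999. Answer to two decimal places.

31.88 wt%

Formula mass = 379.259 g/mol.
3 Mg → 3.0000 mol MgO per formula unit; M(MgO) = 40.304, so MgO mass = 120.912 g.
120.912/379.259 × 100 = 31.88 wt%.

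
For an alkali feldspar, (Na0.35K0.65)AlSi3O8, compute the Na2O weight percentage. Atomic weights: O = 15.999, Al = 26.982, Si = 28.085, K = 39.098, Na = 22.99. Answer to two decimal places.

3.98 wt%

Formula mass = 272.689 g/mol.
0.35 Na → 0.1750 mol Na2O per formula unit; M(Na2O) = 61.979, so Na2O mass = 10.846 g.
10.846/272.689 × 100 = 3.98 wt%.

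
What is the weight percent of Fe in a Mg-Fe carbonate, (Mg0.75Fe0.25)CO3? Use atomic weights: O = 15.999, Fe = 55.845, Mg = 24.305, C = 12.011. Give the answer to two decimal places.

M((Mg0.75Fe0.25)CO3) = 92.198 g/mol.
Fe contributes 0.25 × 55.845 = 13.961 g per mole.
13.961/92.198 = 0.1514 → 15.14%.

15.14 wt%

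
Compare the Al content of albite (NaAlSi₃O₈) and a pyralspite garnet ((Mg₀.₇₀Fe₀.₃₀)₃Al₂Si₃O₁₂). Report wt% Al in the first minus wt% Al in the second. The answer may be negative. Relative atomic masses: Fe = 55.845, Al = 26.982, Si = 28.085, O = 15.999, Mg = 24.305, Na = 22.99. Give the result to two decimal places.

Al in NaAlSi₃O₈: molar mass 262.219 g/mol; 1×26.982 = 26.982 g → 10.29 wt%.
Al in (Mg₀.₇₀Fe₀.₃₀)₃Al₂Si₃O₁₂: molar mass 431.508 g/mol; 2×26.982 = 53.964 g → 12.51 wt%.
Difference = 10.29 − 12.51 = -2.22 percentage points.

-2.22 percentage points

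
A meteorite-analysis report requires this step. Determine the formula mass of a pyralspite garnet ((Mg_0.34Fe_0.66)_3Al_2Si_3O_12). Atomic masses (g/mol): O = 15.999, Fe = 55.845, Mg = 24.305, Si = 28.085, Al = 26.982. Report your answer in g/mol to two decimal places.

465.57 g/mol

The formula mass is the sum 1.02*24.305 + 1.98*55.845 + 2*26.982 + 3*28.085 + 12*15.999.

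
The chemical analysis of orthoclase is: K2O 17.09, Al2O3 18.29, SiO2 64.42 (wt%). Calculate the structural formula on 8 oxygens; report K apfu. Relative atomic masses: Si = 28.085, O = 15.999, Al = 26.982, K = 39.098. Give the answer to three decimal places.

1.014 K apfu

K2O (M=94.195): mol = 0.18143; K = 0.36286, O = 0.18143.
Al2O3 (M=101.961): mol = 0.17938; Al = 0.35876, O = 0.53814.
SiO2 (M=60.083): mol = 1.07218; Si = 1.07218, O = 2.14436.
ΣO = 2.86393; factor = 8/ΣO = 2.79336.
K apfu = 0.36286 × 2.79336 = 1.014.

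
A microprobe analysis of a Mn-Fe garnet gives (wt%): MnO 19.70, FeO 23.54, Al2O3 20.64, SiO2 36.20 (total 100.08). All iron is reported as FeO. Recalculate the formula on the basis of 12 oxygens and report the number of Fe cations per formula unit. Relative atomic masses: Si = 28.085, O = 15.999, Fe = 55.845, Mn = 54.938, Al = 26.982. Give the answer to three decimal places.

1.626 Fe apfu

MnO: 19.70/70.937 = 0.27771 mol → 0.27771 mol Mn, 0.27771 mol O.
FeO: 23.54/71.844 = 0.32765 mol → 0.32765 mol Fe, 0.32765 mol O.
Al2O3: 20.64/101.961 = 0.20243 mol → 0.40486 mol Al, 0.60729 mol O.
SiO2: 36.20/60.083 = 0.60250 mol → 0.60250 mol Si, 1.20500 mol O.
Total oxygen = 2.41765 mol. Normalization factor = 12/2.41765 = 4.96350.
Fe per 12 O = 0.32765 × 4.96350 = 1.626.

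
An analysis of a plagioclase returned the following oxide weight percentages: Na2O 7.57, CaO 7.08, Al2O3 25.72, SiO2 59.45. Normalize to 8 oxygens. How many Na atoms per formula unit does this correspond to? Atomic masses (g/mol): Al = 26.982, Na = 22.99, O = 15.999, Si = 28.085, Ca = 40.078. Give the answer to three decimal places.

7.57 wt% Na2O ÷ 61.979 g/mol = 0.12214 mol, giving 0.24428 Na and 0.12214 O.
7.08 wt% CaO ÷ 56.077 g/mol = 0.12625 mol, giving 0.12625 Ca and 0.12625 O.
25.72 wt% Al2O3 ÷ 101.961 g/mol = 0.25225 mol, giving 0.50450 Al and 0.75675 O.
59.45 wt% SiO2 ÷ 60.083 g/mol = 0.98946 mol, giving 0.98946 Si and 1.97892 O.
Oxygen sums to 2.98406; scaling by 8/2.98406 = 2.68091 puts the formula on 8 O.
Na: 0.24428 × 2.68091 = 0.655 atoms per formula unit.

0.655 Na apfu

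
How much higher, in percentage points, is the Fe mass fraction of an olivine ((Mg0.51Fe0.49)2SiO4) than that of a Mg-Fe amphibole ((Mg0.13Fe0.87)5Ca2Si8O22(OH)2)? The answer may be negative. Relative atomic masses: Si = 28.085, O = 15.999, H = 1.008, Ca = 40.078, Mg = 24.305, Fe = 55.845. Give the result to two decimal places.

6.31 percentage points

M((Mg0.51Fe0.49)2SiO4) = 171.600 g/mol, so wt% Fe = 54.728/171.600 × 100 = 31.89%.
M((Mg0.13Fe0.87)5Ca2Si8O22(OH)2) = 949.552 g/mol, so wt% Fe = 242.926/949.552 × 100 = 25.58%.
31.89 − 25.58 = 6.31 pp.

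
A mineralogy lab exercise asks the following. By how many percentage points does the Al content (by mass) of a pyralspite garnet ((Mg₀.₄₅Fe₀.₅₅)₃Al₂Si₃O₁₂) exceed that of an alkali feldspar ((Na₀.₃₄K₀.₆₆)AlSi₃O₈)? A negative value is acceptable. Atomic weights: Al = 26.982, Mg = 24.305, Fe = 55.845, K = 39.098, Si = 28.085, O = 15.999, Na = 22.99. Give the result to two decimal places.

First mineral: 53.964 g Al in 455.163 g formula = 11.86 wt% Al.
Second mineral: 26.982 g Al in 272.850 g formula = 9.89 wt% Al.
11.86% − 9.89% gives a difference of 1.97 percentage points.

1.97 percentage points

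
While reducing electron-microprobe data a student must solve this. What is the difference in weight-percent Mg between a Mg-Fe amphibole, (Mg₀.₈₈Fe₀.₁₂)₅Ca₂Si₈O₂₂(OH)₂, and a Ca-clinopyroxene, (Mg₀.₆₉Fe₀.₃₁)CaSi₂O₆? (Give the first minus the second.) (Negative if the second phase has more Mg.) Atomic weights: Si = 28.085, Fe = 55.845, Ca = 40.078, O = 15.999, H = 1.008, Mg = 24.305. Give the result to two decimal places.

5.45 percentage points

First mineral: 106.942 g Mg in 831.277 g formula = 12.86 wt% Mg.
Second mineral: 16.770 g Mg in 226.324 g formula = 7.41 wt% Mg.
12.86% − 7.41% gives a difference of 5.45 percentage points.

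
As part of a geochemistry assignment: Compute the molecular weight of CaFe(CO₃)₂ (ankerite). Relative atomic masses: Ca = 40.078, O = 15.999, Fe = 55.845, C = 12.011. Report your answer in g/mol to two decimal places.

215.94 g/mol

Ca: 1 × 40.078 = 40.0780
Fe: 1 × 55.845 = 55.8450
C: 2 × 12.011 = 24.0220
O: 6 × 15.999 = 95.9940
Summing the contributions gives the formula mass.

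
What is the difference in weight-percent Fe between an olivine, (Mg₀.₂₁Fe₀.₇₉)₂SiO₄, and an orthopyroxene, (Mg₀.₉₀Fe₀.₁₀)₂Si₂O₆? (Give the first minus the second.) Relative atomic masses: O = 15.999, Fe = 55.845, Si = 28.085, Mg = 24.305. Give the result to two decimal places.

40.92 percentage points

M((Mg₀.₂₁Fe₀.₇₉)₂SiO₄) = 190.524 g/mol, so wt% Fe = 88.235/190.524 × 100 = 46.31%.
M((Mg₀.₉₀Fe₀.₁₀)₂Si₂O₆) = 207.082 g/mol, so wt% Fe = 11.169/207.082 × 100 = 5.39%.
46.31 − 5.39 = 40.92 pp.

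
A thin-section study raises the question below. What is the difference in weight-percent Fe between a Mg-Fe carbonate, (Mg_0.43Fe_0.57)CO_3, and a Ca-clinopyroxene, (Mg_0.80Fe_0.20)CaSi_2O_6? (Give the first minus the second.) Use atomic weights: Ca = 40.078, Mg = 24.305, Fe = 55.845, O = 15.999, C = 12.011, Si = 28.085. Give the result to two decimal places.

26.11 percentage points

First mineral: 31.832 g Fe in 102.291 g formula = 31.12 wt% Fe.
Second mineral: 11.169 g Fe in 222.855 g formula = 5.01 wt% Fe.
31.12% − 5.01% gives a difference of 26.11 percentage points.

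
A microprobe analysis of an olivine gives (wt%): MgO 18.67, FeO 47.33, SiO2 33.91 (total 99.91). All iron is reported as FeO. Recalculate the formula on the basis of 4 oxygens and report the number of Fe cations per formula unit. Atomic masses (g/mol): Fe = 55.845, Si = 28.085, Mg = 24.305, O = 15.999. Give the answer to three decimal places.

MgO (M=40.304): mol = 0.46323; Mg = 0.46323, O = 0.46323.
FeO (M=71.844): mol = 0.65879; Fe = 0.65879, O = 0.65879.
SiO2 (M=60.083): mol = 0.56439; Si = 0.56439, O = 1.12878.
ΣO = 2.25080; factor = 4/ΣO = 1.77715.
Fe apfu = 0.65879 × 1.77715 = 1.171.

1.171 Fe apfu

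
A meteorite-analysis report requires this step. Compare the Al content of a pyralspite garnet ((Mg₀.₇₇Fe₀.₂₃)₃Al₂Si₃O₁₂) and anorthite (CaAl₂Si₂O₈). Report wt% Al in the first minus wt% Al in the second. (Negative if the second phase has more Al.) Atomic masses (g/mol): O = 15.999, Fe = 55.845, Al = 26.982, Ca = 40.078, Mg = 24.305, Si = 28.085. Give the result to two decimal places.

Al in (Mg₀.₇₇Fe₀.₂₃)₃Al₂Si₃O₁₂: molar mass 424.885 g/mol; 2×26.982 = 53.964 g → 12.70 wt%.
Al in CaAl₂Si₂O₈: molar mass 278.204 g/mol; 2×26.982 = 53.964 g → 19.40 wt%.
Difference = 12.70 − 19.40 = -6.70 percentage points.

-6.70 percentage points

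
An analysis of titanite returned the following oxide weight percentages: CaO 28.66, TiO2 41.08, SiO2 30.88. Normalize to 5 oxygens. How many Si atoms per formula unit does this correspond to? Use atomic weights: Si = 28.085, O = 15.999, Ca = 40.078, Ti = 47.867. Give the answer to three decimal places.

CaO: 28.66/56.077 = 0.51108 mol → 0.51108 mol Ca, 0.51108 mol O.
TiO2: 41.08/79.865 = 0.51437 mol → 0.51437 mol Ti, 1.02874 mol O.
SiO2: 30.88/60.083 = 0.51396 mol → 0.51396 mol Si, 1.02792 mol O.
Total oxygen = 2.56774 mol. Normalization factor = 5/2.56774 = 1.94724.
Si per 5 O = 0.51396 × 1.94724 = 1.001.

1.001 Si apfu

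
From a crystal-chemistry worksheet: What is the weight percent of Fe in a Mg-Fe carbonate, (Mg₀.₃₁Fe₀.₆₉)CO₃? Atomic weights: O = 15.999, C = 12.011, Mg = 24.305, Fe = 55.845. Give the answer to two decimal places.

36.33 weight percent

M((Mg₀.₃₁Fe₀.₆₉)CO₃) = 106.076 g/mol.
Fe contributes 0.69 × 55.845 = 38.533 g per mole.
38.533/106.076 = 0.3633 → 36.33%.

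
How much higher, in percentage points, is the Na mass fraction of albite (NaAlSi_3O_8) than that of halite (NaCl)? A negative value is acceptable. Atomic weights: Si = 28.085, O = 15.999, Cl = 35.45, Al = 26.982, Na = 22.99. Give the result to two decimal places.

First mineral: 22.990 g Na in 262.219 g formula = 8.77 wt% Na.
Second mineral: 22.990 g Na in 58.440 g formula = 39.34 wt% Na.
8.77% − 39.34% gives a difference of -30.57 percentage points.

-30.57 percentage points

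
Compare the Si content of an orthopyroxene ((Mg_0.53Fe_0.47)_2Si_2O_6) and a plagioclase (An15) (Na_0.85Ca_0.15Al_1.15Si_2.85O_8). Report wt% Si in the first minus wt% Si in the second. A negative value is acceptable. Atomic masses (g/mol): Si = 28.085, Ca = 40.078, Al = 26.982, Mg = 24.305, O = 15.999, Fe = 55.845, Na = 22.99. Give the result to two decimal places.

-5.87 percentage points

M((Mg_0.53Fe_0.47)_2Si_2O_6) = 230.422 g/mol, so wt% Si = 56.170/230.422 × 100 = 24.38%.
M(Na_0.85Ca_0.15Al_1.15Si_2.85O_8) = 264.617 g/mol, so wt% Si = 80.042/264.617 × 100 = 30.25%.
24.38 − 30.25 = -5.87 pp.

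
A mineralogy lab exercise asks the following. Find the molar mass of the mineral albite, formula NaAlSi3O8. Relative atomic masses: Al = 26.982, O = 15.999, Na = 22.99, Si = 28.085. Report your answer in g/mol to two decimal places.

262.22 g/mol

The formula mass is the sum 1*22.99 + 1*26.982 + 3*28.085 + 8*15.999.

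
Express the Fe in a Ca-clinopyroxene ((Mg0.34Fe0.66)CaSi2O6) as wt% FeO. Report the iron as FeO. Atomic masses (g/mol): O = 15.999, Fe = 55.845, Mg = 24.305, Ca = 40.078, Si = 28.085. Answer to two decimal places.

Formula mass = 237.363 g/mol.
0.66 Fe → 0.6600 mol FeO per formula unit; M(FeO) = 71.844, so FeO mass = 47.417 g.
47.417/237.363 × 100 = 19.98 wt%.

19.98 wt%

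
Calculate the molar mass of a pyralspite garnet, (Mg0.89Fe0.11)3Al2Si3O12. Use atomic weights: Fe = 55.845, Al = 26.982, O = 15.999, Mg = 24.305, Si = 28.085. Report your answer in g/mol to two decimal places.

413.53 g/mol

The formula mass is the sum 2.67·24.305 + 0.33·55.845 + 2·26.982 + 3·28.085 + 12·15.999.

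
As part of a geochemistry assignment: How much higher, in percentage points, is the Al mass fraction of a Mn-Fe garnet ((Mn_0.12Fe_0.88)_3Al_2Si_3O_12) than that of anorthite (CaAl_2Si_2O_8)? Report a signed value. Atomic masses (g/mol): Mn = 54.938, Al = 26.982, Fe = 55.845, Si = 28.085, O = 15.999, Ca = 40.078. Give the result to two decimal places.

-8.55 percentage points

Al in (Mn_0.12Fe_0.88)_3Al_2Si_3O_12: molar mass 497.415 g/mol; 2×26.982 = 53.964 g → 10.85 wt%.
Al in CaAl_2Si_2O_8: molar mass 278.204 g/mol; 2×26.982 = 53.964 g → 19.40 wt%.
Difference = 10.85 − 19.40 = -8.55 percentage points.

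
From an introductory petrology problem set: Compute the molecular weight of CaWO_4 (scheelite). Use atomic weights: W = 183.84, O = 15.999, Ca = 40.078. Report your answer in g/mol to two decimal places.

Ca: 1 × 40.078 = 40.0780
W: 1 × 183.84 = 183.8400
O: 4 × 15.999 = 63.9960
Summing the contributions gives the formula mass.

287.91 g/mol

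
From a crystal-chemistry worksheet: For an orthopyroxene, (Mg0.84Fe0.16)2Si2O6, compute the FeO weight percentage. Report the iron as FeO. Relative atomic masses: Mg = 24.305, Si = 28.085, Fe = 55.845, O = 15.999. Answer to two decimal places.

Molar mass of (Mg0.84Fe0.16)2Si2O6 = 1.68·24.305 + 0.32·55.845 + 2·28.085 + 6·15.999 = 210.867 g/mol.
Each formula unit contains 0.32 Fe, equivalent to 0.32/1 = 0.3200 mol FeO.
M(FeO) = 1×55.845 + 1×15.999 = 71.844 g/mol.
Mass of FeO per formula unit = 0.3200 × 71.844 = 22.990 g.
FeO wt% = 22.990 / 210.867 × 100 = 10.90%.

10.90 wt%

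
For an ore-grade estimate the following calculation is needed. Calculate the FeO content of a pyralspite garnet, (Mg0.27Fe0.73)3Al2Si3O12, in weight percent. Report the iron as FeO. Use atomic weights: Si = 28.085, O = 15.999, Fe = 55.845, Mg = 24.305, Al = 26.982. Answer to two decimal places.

33.32 wt%

M((Mg0.27Fe0.73)3Al2Si3O12) = 472.195 g/mol; M(FeO) = 71.844 g/mol.
Moles FeO per formula unit = 2.19 Fe ÷ 1 = 2.1900.
FeO fraction = (2.1900 × 71.844) / 472.195 = 157.338/472.195 = 0.3332.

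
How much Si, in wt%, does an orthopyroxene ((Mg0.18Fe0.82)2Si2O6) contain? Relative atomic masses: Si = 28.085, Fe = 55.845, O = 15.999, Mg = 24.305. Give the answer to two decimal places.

Molar mass of (Mg0.18Fe0.82)2Si2O6: 0.36×24.305 + 1.64×55.845 + 2×28.085 + 6×15.999 = 252.500 g/mol.
Mass of Si per formula unit: 2 × 28.085 = 56.170 g.
Weight fraction Si = 56.170 / 252.500 = 0.2225.

22.25 wt%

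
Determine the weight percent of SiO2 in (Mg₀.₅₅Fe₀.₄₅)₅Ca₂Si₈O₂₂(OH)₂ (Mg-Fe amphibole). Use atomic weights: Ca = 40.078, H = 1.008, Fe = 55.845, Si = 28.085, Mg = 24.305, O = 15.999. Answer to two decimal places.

Formula mass = 883.318 g/mol.
8 Si → 8.0000 mol SiO2 per formula unit; M(SiO2) = 60.083, so SiO2 mass = 480.664 g.
480.664/883.318 × 100 = 54.42 wt%.

54.42 wt%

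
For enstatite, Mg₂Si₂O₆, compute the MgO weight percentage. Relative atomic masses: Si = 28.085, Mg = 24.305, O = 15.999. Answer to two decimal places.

40.15 wt%

Molar mass of Mg₂Si₂O₆ = 2*24.305 + 2*28.085 + 6*15.999 = 200.774 g/mol.
Each formula unit contains 2 Mg, equivalent to 2/1 = 2.0000 mol MgO.
M(MgO) = 1×24.305 + 1×15.999 = 40.304 g/mol.
Mass of MgO per formula unit = 2.0000 × 40.304 = 80.608 g.
MgO wt% = 80.608 / 200.774 × 100 = 40.15%.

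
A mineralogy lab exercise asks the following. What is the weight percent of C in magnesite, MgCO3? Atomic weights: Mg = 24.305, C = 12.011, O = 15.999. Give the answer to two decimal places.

14.25 weight percent

Molar mass of MgCO3: 1*24.305 + 1*12.011 + 3*15.999 = 84.313 g/mol.
Mass of C per formula unit: 1 × 12.011 = 12.011 g.
Weight fraction C = 12.011 / 84.313 = 0.1425.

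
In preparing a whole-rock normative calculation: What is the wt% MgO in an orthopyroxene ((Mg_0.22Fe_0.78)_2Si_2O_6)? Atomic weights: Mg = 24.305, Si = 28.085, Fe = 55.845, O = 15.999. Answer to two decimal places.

Molar mass of (Mg_0.22Fe_0.78)_2Si_2O_6 = 0.44*24.305 + 1.56*55.845 + 2*28.085 + 6*15.999 = 249.976 g/mol.
Each formula unit contains 0.44 Mg, equivalent to 0.44/1 = 0.4400 mol MgO.
M(MgO) = 1×24.305 + 1×15.999 = 40.304 g/mol.
Mass of MgO per formula unit = 0.4400 × 40.304 = 17.734 g.
MgO wt% = 17.734 / 249.976 × 100 = 7.09%.

7.09 wt%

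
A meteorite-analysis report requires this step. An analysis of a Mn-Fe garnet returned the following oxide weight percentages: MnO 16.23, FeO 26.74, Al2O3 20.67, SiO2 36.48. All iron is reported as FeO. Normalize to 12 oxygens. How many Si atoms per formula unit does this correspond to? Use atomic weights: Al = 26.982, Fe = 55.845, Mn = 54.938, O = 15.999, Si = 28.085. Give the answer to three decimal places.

3.006 Si apfu

16.23 wt% MnO ÷ 70.937 g/mol = 0.22879 mol, giving 0.22879 Mn and 0.22879 O.
26.74 wt% FeO ÷ 71.844 g/mol = 0.37220 mol, giving 0.37220 Fe and 0.37220 O.
20.67 wt% Al2O3 ÷ 101.961 g/mol = 0.20272 mol, giving 0.40544 Al and 0.60816 O.
36.48 wt% SiO2 ÷ 60.083 g/mol = 0.60716 mol, giving 0.60716 Si and 1.21432 O.
Oxygen sums to 2.42347; scaling by 12/2.42347 = 4.95158 puts the formula on 12 O.
Si: 0.60716 × 4.95158 = 3.006 atoms per formula unit.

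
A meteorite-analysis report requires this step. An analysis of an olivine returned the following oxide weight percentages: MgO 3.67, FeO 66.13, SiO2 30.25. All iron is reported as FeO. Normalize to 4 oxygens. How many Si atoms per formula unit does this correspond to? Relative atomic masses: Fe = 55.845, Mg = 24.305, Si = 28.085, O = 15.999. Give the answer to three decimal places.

MgO (M=40.304): mol = 0.09106; Mg = 0.09106, O = 0.09106.
FeO (M=71.844): mol = 0.92047; Fe = 0.92047, O = 0.92047.
SiO2 (M=60.083): mol = 0.50347; Si = 0.50347, O = 1.00694.
ΣO = 2.01847; factor = 4/ΣO = 1.98170.
Si apfu = 0.50347 × 1.98170 = 0.998.

0.998 Si apfu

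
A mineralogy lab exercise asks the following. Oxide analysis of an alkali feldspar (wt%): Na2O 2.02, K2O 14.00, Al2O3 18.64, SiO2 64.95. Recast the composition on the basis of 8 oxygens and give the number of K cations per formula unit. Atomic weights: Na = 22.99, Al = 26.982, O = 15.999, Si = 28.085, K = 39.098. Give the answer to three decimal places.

0.822 K apfu

Na2O (M=61.979): mol = 0.03259; Na = 0.06518, O = 0.03259.
K2O (M=94.195): mol = 0.14863; K = 0.29726, O = 0.14863.
Al2O3 (M=101.961): mol = 0.18281; Al = 0.36562, O = 0.54843.
SiO2 (M=60.083): mol = 1.08100; Si = 1.08100, O = 2.16200.
ΣO = 2.89165; factor = 8/ΣO = 2.76659.
K apfu = 0.29726 × 2.76659 = 0.822.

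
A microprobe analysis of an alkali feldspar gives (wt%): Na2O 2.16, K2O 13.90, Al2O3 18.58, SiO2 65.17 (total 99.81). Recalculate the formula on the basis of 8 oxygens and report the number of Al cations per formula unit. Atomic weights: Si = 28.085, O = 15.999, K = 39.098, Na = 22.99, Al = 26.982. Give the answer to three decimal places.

1.006 Al apfu

Na2O (M=61.979): mol = 0.03485; Na = 0.06970, O = 0.03485.
K2O (M=94.195): mol = 0.14757; K = 0.29514, O = 0.14757.
Al2O3 (M=101.961): mol = 0.18223; Al = 0.36446, O = 0.54669.
SiO2 (M=60.083): mol = 1.08467; Si = 1.08467, O = 2.16934.
ΣO = 2.89845; factor = 8/ΣO = 2.76010.
Al apfu = 0.36446 × 2.76010 = 1.006.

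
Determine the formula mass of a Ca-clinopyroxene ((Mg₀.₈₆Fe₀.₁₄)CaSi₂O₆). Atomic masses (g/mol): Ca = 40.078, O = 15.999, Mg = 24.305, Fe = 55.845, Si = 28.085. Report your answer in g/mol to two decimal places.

220.96 g/mol

The formula mass is the sum 0.86·24.305 + 0.14·55.845 + 1·40.078 + 2·28.085 + 6·15.999.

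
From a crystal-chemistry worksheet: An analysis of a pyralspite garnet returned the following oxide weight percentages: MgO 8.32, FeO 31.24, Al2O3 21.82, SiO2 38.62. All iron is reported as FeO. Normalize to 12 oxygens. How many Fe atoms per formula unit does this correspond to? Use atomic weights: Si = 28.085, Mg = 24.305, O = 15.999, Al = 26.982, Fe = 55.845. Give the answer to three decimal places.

MgO: 8.32/40.304 = 0.20643 mol → 0.20643 mol Mg, 0.20643 mol O.
FeO: 31.24/71.844 = 0.43483 mol → 0.43483 mol Fe, 0.43483 mol O.
Al2O3: 21.82/101.961 = 0.21400 mol → 0.42800 mol Al, 0.64200 mol O.
SiO2: 38.62/60.083 = 0.64278 mol → 0.64278 mol Si, 1.28556 mol O.
Total oxygen = 2.56882 mol. Normalization factor = 12/2.56882 = 4.67141.
Fe per 12 O = 0.43483 × 4.67141 = 2.031.

2.031 Fe apfu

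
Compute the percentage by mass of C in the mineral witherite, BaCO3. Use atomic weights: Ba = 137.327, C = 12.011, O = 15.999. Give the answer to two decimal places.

M(BaCO3) = 197.335 g/mol.
C contributes 1 × 12.011 = 12.011 g per mole.
12.011/197.335 = 0.0609 → 6.09%.

6.09 weight percent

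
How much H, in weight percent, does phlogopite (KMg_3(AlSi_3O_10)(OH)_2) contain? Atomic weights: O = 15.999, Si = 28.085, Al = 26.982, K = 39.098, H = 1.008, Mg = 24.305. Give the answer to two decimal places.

0.48 weight percent

Formula mass = 1×39.098 + 3×24.305 + 1×26.982 + 3×28.085 + 12×15.999 + 2×1.008 = 417.254 g/mol, of which 2.016 g is H.
So H makes up 2.016/417.254 = 0.0048 of the mass, i.e. 0.48%.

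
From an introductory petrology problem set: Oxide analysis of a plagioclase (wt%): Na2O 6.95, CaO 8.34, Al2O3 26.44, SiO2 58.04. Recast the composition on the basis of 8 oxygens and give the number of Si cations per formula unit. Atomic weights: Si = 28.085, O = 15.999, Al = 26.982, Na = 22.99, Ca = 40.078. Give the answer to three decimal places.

2.601 Si apfu

Na2O (M=61.979): mol = 0.11213; Na = 0.22426, O = 0.11213.
CaO (M=56.077): mol = 0.14872; Ca = 0.14872, O = 0.14872.
Al2O3 (M=101.961): mol = 0.25931; Al = 0.51862, O = 0.77793.
SiO2 (M=60.083): mol = 0.96600; Si = 0.96600, O = 1.93200.
ΣO = 2.97078; factor = 8/ΣO = 2.69290.
Si apfu = 0.96600 × 2.69290 = 2.601.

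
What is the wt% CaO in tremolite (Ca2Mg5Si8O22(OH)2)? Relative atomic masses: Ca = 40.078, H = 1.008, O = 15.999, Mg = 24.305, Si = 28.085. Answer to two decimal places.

Formula mass = 812.353 g/mol.
2 Ca → 2.0000 mol CaO per formula unit; M(CaO) = 56.077, so CaO mass = 112.154 g.
112.154/812.353 × 100 = 13.81 wt%.

13.81 wt%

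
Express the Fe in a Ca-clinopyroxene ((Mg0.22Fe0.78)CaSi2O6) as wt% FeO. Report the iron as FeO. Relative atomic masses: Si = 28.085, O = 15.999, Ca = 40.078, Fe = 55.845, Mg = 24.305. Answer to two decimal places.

Formula mass = 241.148 g/mol.
0.78 Fe → 0.7800 mol FeO per formula unit; M(FeO) = 71.844, so FeO mass = 56.038 g.
56.038/241.148 × 100 = 23.24 wt%.

23.24 wt%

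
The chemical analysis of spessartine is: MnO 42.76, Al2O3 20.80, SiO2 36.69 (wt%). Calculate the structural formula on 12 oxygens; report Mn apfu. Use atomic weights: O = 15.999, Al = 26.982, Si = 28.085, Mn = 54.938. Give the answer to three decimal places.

42.76 wt% MnO ÷ 70.937 g/mol = 0.60279 mol, giving 0.60279 Mn and 0.60279 O.
20.80 wt% Al2O3 ÷ 101.961 g/mol = 0.20400 mol, giving 0.40800 Al and 0.61200 O.
36.69 wt% SiO2 ÷ 60.083 g/mol = 0.61066 mol, giving 0.61066 Si and 1.22132 O.
Oxygen sums to 2.43611; scaling by 12/2.43611 = 4.92589 puts the formula on 12 O.
Mn: 0.60279 × 4.92589 = 2.969 atoms per formula unit.

2.969 Mn apfu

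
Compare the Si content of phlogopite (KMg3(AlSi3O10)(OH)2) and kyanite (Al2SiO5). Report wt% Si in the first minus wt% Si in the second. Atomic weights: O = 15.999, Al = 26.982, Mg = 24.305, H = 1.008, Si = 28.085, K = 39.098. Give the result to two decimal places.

2.86 percentage points

First mineral: 84.255 g Si in 417.254 g formula = 20.19 wt% Si.
Second mineral: 28.085 g Si in 162.044 g formula = 17.33 wt% Si.
20.19% − 17.33% gives a difference of 2.86 percentage points.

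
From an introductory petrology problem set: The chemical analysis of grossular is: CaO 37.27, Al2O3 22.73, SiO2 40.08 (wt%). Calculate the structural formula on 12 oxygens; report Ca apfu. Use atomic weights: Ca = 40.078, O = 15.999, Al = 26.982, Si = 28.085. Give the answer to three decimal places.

2.990 Ca apfu

37.27 wt% CaO ÷ 56.077 g/mol = 0.66462 mol, giving 0.66462 Ca and 0.66462 O.
22.73 wt% Al2O3 ÷ 101.961 g/mol = 0.22293 mol, giving 0.44586 Al and 0.66879 O.
40.08 wt% SiO2 ÷ 60.083 g/mol = 0.66708 mol, giving 0.66708 Si and 1.33416 O.
Oxygen sums to 2.66757; scaling by 12/2.66757 = 4.49848 puts the formula on 12 O.
Ca: 0.66462 × 4.49848 = 2.990 atoms per formula unit.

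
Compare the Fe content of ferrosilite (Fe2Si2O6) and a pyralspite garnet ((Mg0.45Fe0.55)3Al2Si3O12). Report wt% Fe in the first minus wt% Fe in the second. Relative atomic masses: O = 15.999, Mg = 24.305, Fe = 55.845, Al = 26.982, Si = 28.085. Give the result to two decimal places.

Fe in Fe2Si2O6: molar mass 263.854 g/mol; 2×55.845 = 111.690 g → 42.33 wt%.
Fe in (Mg0.45Fe0.55)3Al2Si3O12: molar mass 455.163 g/mol; 1.65×55.845 = 92.144 g → 20.24 wt%.
Difference = 42.33 − 20.24 = 22.09 percentage points.

22.09 percentage points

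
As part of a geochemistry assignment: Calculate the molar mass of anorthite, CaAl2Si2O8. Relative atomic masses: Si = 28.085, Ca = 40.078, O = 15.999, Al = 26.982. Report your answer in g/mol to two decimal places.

The formula mass is the sum 1*40.078 + 2*26.982 + 2*28.085 + 8*15.999.

278.20 g/mol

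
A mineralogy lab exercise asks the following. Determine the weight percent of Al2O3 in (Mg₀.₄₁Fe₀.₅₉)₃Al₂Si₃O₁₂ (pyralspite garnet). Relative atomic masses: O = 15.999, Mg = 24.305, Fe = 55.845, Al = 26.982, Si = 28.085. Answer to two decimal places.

Formula mass = 458.948 g/mol.
2 Al → 1.0000 mol Al2O3 per formula unit; M(Al2O3) = 101.961, so Al2O3 mass = 101.961 g.
101.961/458.948 × 100 = 22.22 wt%.

22.22 wt%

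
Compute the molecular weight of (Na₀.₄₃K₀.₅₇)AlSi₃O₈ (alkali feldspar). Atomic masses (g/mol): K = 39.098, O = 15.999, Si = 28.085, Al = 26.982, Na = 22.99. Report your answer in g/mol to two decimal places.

Na: 0.43 × 22.99 = 9.8857
K: 0.57 × 39.098 = 22.2859
Al: 1 × 26.982 = 26.9820
Si: 3 × 28.085 = 84.2550
O: 8 × 15.999 = 127.9920
Summing the contributions gives the formula mass.

271.40 g/mol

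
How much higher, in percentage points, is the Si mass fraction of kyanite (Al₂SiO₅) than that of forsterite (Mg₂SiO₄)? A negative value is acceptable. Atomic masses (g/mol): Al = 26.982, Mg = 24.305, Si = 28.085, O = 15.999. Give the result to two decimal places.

-2.63 percentage points

M(Al₂SiO₅) = 162.044 g/mol, so wt% Si = 28.085/162.044 × 100 = 17.33%.
M(Mg₂SiO₄) = 140.691 g/mol, so wt% Si = 28.085/140.691 × 100 = 19.96%.
17.33 − 19.96 = -2.63 pp.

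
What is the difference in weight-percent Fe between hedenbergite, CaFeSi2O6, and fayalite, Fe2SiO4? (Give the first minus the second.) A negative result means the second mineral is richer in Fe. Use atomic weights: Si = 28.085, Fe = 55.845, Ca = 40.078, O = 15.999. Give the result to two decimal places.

First mineral: 55.845 g Fe in 248.087 g formula = 22.51 wt% Fe.
Second mineral: 111.690 g Fe in 203.771 g formula = 54.81 wt% Fe.
22.51% − 54.81% gives a difference of -32.30 percentage points.

-32.30 percentage points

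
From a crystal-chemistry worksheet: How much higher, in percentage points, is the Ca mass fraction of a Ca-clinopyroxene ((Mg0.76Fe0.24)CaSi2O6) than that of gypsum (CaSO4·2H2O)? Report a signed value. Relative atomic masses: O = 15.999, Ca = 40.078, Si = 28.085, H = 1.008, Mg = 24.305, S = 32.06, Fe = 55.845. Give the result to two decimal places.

-5.40 percentage points

First mineral: 40.078 g Ca in 224.117 g formula = 17.88 wt% Ca.
Second mineral: 40.078 g Ca in 172.164 g formula = 23.28 wt% Ca.
17.88% − 23.28% gives a difference of -5.40 percentage points.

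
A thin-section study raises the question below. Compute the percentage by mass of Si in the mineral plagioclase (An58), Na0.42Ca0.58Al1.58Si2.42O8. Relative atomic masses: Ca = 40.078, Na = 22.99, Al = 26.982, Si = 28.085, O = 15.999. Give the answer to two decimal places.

25.03 wt%

M(Na0.42Ca0.58Al1.58Si2.42O8) = 271.490 g/mol.
Si contributes 2.42 × 28.085 = 67.966 g per mole.
67.966/271.490 = 0.2503 → 25.03%.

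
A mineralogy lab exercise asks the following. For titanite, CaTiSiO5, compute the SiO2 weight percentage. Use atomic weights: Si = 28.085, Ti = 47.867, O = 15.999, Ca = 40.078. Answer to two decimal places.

30.65 wt%

M(CaTiSiO5) = 196.025 g/mol; M(SiO2) = 60.083 g/mol.
Moles SiO2 per formula unit = 1 Si ÷ 1 = 1.0000.
SiO2 fraction = (1.0000 × 60.083) / 196.025 = 60.083/196.025 = 0.3065.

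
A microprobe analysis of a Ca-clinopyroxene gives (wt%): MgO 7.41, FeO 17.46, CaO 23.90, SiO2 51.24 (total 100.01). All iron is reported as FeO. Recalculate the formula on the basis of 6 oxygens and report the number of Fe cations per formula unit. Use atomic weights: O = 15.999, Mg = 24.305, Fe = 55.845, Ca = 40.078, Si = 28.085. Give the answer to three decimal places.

7.41 wt% MgO ÷ 40.304 g/mol = 0.18385 mol, giving 0.18385 Mg and 0.18385 O.
17.46 wt% FeO ÷ 71.844 g/mol = 0.24303 mol, giving 0.24303 Fe and 0.24303 O.
23.90 wt% CaO ÷ 56.077 g/mol = 0.42620 mol, giving 0.42620 Ca and 0.42620 O.
51.24 wt% SiO2 ÷ 60.083 g/mol = 0.85282 mol, giving 0.85282 Si and 1.70564 O.
Oxygen sums to 2.55872; scaling by 6/2.55872 = 2.34492 puts the formula on 6 O.
Fe: 0.24303 × 2.34492 = 0.570 atoms per formula unit.

0.570 Fe apfu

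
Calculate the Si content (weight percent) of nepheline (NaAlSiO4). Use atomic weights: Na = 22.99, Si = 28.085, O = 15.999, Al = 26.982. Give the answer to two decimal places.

Molar mass of NaAlSiO4: 1×22.99 + 1×26.982 + 1×28.085 + 4×15.999 = 142.053 g/mol.
Mass of Si per formula unit: 1 × 28.085 = 28.085 g.
Weight fraction Si = 28.085 / 142.053 = 0.1977.

19.77 weight percent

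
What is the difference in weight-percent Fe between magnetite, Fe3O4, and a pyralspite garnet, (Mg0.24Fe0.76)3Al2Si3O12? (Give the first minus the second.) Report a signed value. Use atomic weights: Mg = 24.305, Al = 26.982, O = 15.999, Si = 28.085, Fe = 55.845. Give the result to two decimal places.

M(Fe3O4) = 231.531 g/mol, so wt% Fe = 167.535/231.531 × 100 = 72.36%.
M((Mg0.24Fe0.76)3Al2Si3O12) = 475.033 g/mol, so wt% Fe = 127.327/475.033 × 100 = 26.80%.
72.36 − 26.80 = 45.56 pp.

45.56 percentage points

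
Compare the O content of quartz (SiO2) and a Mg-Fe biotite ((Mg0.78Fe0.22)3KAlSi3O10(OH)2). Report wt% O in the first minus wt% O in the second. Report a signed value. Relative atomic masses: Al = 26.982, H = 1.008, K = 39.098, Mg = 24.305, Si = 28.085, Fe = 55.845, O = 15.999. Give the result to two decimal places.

O in SiO2: molar mass 60.083 g/mol; 2×15.999 = 31.998 g → 53.26 wt%.
O in (Mg0.78Fe0.22)3KAlSi3O10(OH)2: molar mass 438.070 g/mol; 12×15.999 = 191.988 g → 43.83 wt%.
Difference = 53.26 − 43.83 = 9.43 percentage points.

9.43 percentage points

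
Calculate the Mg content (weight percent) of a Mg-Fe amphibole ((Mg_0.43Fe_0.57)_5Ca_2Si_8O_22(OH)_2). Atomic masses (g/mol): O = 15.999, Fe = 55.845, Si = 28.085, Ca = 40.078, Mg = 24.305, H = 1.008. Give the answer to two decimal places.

5.79 weight percent

Molar mass of (Mg_0.43Fe_0.57)_5Ca_2Si_8O_22(OH)_2: 2.15·24.305 + 2.85·55.845 + 2·40.078 + 8·28.085 + 24·15.999 + 2·1.008 = 902.242 g/mol.
Mass of Mg per formula unit: 2.15 × 24.305 = 52.256 g.
Weight fraction Mg = 52.256 / 902.242 = 0.0579.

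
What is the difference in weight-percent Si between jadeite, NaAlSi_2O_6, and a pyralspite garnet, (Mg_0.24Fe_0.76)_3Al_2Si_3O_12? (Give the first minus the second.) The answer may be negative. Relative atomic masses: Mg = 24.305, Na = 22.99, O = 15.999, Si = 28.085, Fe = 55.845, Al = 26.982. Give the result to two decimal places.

10.05 percentage points

M(NaAlSi_2O_6) = 202.136 g/mol, so wt% Si = 56.170/202.136 × 100 = 27.79%.
M((Mg_0.24Fe_0.76)_3Al_2Si_3O_12) = 475.033 g/mol, so wt% Si = 84.255/475.033 × 100 = 17.74%.
27.79 − 17.74 = 10.05 pp.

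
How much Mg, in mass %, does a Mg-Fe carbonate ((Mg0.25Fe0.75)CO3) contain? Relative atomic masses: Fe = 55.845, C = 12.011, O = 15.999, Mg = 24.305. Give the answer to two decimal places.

5.63 mass %

M((Mg0.25Fe0.75)CO3) = 107.968 g/mol.
Mg contributes 0.25 × 24.305 = 6.076 g per mole.
6.076/107.968 = 0.0563 → 5.63%.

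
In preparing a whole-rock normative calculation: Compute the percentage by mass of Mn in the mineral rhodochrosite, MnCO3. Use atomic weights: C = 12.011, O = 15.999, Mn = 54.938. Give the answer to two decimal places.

M(MnCO3) = 114.946 g/mol.
Mn contributes 1 × 54.938 = 54.938 g per mole.
54.938/114.946 = 0.4779 → 47.79%.

47.79 wt%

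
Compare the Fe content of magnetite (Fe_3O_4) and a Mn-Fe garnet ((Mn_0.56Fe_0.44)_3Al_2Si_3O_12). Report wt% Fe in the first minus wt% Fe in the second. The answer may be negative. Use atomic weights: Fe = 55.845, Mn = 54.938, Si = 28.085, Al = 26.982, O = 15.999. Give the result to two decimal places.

57.50 percentage points

M(Fe_3O_4) = 231.531 g/mol, so wt% Fe = 167.535/231.531 × 100 = 72.36%.
M((Mn_0.56Fe_0.44)_3Al_2Si_3O_12) = 496.218 g/mol, so wt% Fe = 73.715/496.218 × 100 = 14.86%.
72.36 − 14.86 = 57.50 pp.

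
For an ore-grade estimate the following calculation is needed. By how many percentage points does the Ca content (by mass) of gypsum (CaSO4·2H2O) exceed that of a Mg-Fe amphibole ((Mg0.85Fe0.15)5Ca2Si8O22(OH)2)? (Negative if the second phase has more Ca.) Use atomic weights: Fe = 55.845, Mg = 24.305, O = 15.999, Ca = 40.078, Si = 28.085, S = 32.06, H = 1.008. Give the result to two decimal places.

Ca in CaSO4·2H2O: molar mass 172.164 g/mol; 1×40.078 = 40.078 g → 23.28 wt%.
Ca in (Mg0.85Fe0.15)5Ca2Si8O22(OH)2: molar mass 836.008 g/mol; 2×40.078 = 80.156 g → 9.59 wt%.
Difference = 23.28 − 9.59 = 13.69 percentage points.

13.69 percentage points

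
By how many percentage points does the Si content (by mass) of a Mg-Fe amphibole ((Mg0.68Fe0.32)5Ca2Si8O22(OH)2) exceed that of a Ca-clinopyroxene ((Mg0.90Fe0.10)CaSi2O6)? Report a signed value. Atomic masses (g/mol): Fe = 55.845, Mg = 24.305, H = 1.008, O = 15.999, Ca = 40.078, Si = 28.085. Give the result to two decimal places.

0.47 percentage points

M((Mg0.68Fe0.32)5Ca2Si8O22(OH)2) = 862.817 g/mol, so wt% Si = 224.680/862.817 × 100 = 26.04%.
M((Mg0.90Fe0.10)CaSi2O6) = 219.701 g/mol, so wt% Si = 56.170/219.701 × 100 = 25.57%.
26.04 − 25.57 = 0.47 pp.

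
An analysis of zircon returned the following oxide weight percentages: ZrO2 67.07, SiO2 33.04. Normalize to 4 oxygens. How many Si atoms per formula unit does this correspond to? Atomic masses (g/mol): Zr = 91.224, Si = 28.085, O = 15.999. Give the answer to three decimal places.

1.005 Si apfu

67.07 wt% ZrO2 ÷ 123.222 g/mol = 0.54430 mol, giving 0.54430 Zr and 1.08860 O.
33.04 wt% SiO2 ÷ 60.083 g/mol = 0.54991 mol, giving 0.54991 Si and 1.09982 O.
Oxygen sums to 2.18842; scaling by 4/2.18842 = 1.82780 puts the formula on 4 O.
Si: 0.54991 × 1.82780 = 1.005 atoms per formula unit.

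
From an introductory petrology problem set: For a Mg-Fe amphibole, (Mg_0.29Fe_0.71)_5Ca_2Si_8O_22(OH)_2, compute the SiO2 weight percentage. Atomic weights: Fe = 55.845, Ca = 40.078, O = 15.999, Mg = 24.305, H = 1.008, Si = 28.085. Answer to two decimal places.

52.00 wt%

Molar mass of (Mg_0.29Fe_0.71)_5Ca_2Si_8O_22(OH)_2 = 1.45×24.305 + 3.55×55.845 + 2×40.078 + 8×28.085 + 24×15.999 + 2×1.008 = 924.320 g/mol.
Each formula unit contains 8 Si, equivalent to 8/1 = 8.0000 mol SiO2.
M(SiO2) = 1×28.085 + 2×15.999 = 60.083 g/mol.
Mass of SiO2 per formula unit = 8.0000 × 60.083 = 480.664 g.
SiO2 wt% = 480.664 / 924.320 × 100 = 52.00%.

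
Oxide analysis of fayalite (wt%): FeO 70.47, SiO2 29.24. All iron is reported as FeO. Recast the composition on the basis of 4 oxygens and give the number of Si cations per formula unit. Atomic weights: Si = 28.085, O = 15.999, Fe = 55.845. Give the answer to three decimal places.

FeO: 70.47/71.844 = 0.98088 mol → 0.98088 mol Fe, 0.98088 mol O.
SiO2: 29.24/60.083 = 0.48666 mol → 0.48666 mol Si, 0.97332 mol O.
Total oxygen = 1.95420 mol. Normalization factor = 4/1.95420 = 2.04687.
Si per 4 O = 0.48666 × 2.04687 = 0.996.

0.996 Si apfu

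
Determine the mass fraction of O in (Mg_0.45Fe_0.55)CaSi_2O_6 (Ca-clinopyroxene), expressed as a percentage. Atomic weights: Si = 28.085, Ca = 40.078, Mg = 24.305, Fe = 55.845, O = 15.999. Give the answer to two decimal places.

Molar mass of (Mg_0.45Fe_0.55)CaSi_2O_6: 0.45·24.305 + 0.55·55.845 + 1·40.078 + 2·28.085 + 6·15.999 = 233.894 g/mol.
Mass of O per formula unit: 6 × 15.999 = 95.994 g.
Weight fraction O = 95.994 / 233.894 = 0.4104.

41.04 wt%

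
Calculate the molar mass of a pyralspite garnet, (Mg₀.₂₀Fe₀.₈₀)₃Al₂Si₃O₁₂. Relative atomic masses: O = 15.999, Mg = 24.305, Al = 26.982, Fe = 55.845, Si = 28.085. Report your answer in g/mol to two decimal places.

The formula mass is the sum 0.60(24.305) + 2.40(55.845) + 2(26.982) + 3(28.085) + 12(15.999).

478.82 g/mol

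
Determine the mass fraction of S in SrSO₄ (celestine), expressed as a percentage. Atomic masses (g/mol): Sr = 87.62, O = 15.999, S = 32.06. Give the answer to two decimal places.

Formula mass = 1*87.62 + 1*32.06 + 4*15.999 = 183.676 g/mol, of which 32.060 g is S.
So S makes up 32.060/183.676 = 0.1745 of the mass, i.e. 17.45%.

17.45 mass %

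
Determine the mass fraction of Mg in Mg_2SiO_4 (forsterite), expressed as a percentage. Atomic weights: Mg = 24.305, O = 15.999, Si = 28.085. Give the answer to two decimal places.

Formula mass = 2·24.305 + 1·28.085 + 4·15.999 = 140.691 g/mol, of which 48.610 g is Mg.
So Mg makes up 48.610/140.691 = 0.3455 of the mass, i.e. 34.55%.

34.55 mass %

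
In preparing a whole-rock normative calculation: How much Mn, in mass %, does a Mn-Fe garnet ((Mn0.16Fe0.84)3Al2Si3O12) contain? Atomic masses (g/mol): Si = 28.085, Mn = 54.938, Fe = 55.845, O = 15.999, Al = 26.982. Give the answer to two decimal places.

Formula mass = 0.48·54.938 + 2.52·55.845 + 2·26.982 + 3·28.085 + 12·15.999 = 497.307 g/mol, of which 26.370 g is Mn.
So Mn makes up 26.370/497.307 = 0.0530 of the mass, i.e. 5.30%.

5.30 mass %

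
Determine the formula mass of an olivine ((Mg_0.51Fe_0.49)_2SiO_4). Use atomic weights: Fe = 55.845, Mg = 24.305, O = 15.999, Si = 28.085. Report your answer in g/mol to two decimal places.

M = 1.02·24.305 + 0.98·55.845 + 1·28.085 + 4·15.999

171.60 g/mol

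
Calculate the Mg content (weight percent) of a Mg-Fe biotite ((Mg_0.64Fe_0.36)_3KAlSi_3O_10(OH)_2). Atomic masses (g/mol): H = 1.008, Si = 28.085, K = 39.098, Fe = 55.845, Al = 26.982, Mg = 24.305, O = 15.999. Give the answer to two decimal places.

10.34 weight percent

Molar mass of (Mg_0.64Fe_0.36)_3KAlSi_3O_10(OH)_2: 1.92×24.305 + 1.08×55.845 + 1×39.098 + 1×26.982 + 3×28.085 + 12×15.999 + 2×1.008 = 451.317 g/mol.
Mass of Mg per formula unit: 1.92 × 24.305 = 46.666 g.
Weight fraction Mg = 46.666 / 451.317 = 0.1034.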